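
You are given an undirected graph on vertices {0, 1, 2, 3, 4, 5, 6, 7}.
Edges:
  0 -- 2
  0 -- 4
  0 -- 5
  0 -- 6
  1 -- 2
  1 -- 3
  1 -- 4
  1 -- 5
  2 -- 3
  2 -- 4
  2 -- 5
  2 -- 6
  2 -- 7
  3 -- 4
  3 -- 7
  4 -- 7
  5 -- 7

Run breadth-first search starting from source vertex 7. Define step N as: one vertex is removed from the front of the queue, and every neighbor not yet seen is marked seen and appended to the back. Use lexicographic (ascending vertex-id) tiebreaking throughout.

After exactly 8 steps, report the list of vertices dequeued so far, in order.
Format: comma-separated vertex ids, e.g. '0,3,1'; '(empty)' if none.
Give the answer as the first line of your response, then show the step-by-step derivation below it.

7,2,3,4,5,0,1,6

step 1: dequeue 7; queue=[2,3,4,5]; order=7
step 2: dequeue 2; queue=[3,4,5,0,1,6]; order=7,2
step 3: dequeue 3; queue=[4,5,0,1,6]; order=7,2,3
step 4: dequeue 4; queue=[5,0,1,6]; order=7,2,3,4
step 5: dequeue 5; queue=[0,1,6]; order=7,2,3,4,5
step 6: dequeue 0; queue=[1,6]; order=7,2,3,4,5,0
step 7: dequeue 1; queue=[6]; order=7,2,3,4,5,0,1
step 8: dequeue 6; queue=[(empty)]; order=7,2,3,4,5,0,1,6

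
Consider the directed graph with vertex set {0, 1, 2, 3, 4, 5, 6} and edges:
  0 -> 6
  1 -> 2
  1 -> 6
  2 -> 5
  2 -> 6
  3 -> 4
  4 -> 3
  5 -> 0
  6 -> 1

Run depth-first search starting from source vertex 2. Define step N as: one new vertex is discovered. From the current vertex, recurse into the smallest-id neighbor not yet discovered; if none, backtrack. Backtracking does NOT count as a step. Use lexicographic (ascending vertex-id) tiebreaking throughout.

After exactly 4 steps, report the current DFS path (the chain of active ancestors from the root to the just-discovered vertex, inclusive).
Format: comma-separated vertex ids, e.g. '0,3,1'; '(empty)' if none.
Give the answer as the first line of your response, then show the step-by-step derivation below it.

2,5,0,6

step 1: discover 2; path=2; order=2
step 2: discover 5; path=2>5; order=2,5
step 3: discover 0; path=2>5>0; order=2,5,0
step 4: discover 6; path=2>5>0>6; order=2,5,0,6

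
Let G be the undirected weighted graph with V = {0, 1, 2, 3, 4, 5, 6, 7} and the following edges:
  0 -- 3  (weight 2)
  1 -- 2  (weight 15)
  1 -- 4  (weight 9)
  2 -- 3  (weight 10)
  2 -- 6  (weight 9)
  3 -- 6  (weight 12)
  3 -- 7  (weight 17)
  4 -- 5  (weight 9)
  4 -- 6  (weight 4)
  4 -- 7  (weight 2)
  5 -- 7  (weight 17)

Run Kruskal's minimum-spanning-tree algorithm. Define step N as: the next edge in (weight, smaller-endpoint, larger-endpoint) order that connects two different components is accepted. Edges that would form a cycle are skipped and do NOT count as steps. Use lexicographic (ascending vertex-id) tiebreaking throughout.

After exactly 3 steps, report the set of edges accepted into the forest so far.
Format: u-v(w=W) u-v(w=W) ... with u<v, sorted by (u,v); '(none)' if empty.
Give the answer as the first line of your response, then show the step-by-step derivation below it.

0-3(w=2) 4-6(w=4) 4-7(w=2)

step 1: add edge 0-3 (w=2); MST = {0-3(w=2)}
step 2: add edge 4-7 (w=2); MST = {0-3(w=2) 4-7(w=2)}
step 3: add edge 4-6 (w=4); MST = {0-3(w=2) 4-6(w=4) 4-7(w=2)}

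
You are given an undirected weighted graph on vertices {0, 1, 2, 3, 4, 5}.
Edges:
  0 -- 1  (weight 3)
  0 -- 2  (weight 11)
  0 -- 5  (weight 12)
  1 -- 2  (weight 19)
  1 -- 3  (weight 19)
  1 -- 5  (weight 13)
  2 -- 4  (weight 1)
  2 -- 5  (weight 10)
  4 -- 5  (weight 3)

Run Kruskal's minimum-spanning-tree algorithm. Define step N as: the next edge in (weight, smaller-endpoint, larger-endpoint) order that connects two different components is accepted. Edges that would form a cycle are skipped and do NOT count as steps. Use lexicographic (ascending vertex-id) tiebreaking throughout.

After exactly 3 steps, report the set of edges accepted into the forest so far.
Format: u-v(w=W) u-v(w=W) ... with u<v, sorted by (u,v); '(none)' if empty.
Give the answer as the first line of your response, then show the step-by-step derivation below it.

0-1(w=3) 2-4(w=1) 4-5(w=3)

step 1: add edge 2-4 (w=1); MST = {2-4(w=1)}
step 2: add edge 0-1 (w=3); MST = {0-1(w=3) 2-4(w=1)}
step 3: add edge 4-5 (w=3); MST = {0-1(w=3) 2-4(w=1) 4-5(w=3)}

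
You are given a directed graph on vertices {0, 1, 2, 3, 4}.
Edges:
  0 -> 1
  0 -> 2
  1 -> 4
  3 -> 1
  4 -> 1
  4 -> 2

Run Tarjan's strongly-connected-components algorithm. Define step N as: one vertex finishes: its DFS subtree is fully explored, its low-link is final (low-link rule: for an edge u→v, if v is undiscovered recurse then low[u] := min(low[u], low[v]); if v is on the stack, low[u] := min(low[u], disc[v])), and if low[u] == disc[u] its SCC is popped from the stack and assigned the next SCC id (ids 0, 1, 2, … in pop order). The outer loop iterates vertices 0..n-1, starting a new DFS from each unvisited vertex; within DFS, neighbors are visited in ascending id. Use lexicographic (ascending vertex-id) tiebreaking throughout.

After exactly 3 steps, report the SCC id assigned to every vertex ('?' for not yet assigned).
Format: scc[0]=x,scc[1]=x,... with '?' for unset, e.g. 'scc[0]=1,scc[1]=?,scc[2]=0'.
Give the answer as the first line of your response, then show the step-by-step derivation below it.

scc[0]=?,scc[1]=1,scc[2]=0,scc[3]=?,scc[4]=1

step 1: low=(low[0]=0,low[1]=1,low[2]=3,low[3]=?,low[4]=1); scc=(scc[0]=?,scc[1]=?,scc[2]=0,scc[3]=?,scc[4]=?)
step 2: low=(low[0]=0,low[1]=1,low[2]=3,low[3]=?,low[4]=1); scc=(scc[0]=?,scc[1]=?,scc[2]=0,scc[3]=?,scc[4]=?)
step 3: low=(low[0]=0,low[1]=1,low[2]=3,low[3]=?,low[4]=1); scc=(scc[0]=?,scc[1]=1,scc[2]=0,scc[3]=?,scc[4]=1)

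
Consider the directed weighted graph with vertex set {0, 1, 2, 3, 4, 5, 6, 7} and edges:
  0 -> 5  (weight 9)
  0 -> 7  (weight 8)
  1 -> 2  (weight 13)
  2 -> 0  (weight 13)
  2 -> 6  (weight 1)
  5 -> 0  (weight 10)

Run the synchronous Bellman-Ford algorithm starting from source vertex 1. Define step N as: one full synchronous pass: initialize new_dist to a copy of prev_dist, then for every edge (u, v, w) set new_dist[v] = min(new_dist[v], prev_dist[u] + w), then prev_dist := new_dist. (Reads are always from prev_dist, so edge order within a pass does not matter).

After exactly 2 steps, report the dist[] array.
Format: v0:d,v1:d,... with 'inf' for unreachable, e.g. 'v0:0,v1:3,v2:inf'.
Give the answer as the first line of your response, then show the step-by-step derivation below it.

v0:26,v1:0,v2:13,v3:inf,v4:inf,v5:inf,v6:14,v7:inf

step 1: dist = v0:inf,v1:0,v2:13,v3:inf,v4:inf,v5:inf,v6:inf,v7:inf
step 2: dist = v0:26,v1:0,v2:13,v3:inf,v4:inf,v5:inf,v6:14,v7:inf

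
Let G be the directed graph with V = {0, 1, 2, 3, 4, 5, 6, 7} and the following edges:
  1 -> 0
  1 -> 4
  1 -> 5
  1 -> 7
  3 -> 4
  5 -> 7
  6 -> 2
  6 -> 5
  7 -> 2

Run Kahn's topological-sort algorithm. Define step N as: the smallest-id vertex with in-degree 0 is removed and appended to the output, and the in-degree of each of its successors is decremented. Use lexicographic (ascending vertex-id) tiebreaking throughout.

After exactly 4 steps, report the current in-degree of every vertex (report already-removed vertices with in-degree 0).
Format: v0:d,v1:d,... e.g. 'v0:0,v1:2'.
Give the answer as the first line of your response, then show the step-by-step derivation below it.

v0:0,v1:0,v2:2,v3:0,v4:0,v5:1,v6:0,v7:1

step 1: output 1; order=[1]; indeg=(0,0,2,0,1,1,0,1)
step 2: output 0; order=[1,0]; indeg=(0,0,2,0,1,1,0,1)
step 3: output 3; order=[1,0,3]; indeg=(0,0,2,0,0,1,0,1)
step 4: output 4; order=[1,0,3,4]; indeg=(0,0,2,0,0,1,0,1)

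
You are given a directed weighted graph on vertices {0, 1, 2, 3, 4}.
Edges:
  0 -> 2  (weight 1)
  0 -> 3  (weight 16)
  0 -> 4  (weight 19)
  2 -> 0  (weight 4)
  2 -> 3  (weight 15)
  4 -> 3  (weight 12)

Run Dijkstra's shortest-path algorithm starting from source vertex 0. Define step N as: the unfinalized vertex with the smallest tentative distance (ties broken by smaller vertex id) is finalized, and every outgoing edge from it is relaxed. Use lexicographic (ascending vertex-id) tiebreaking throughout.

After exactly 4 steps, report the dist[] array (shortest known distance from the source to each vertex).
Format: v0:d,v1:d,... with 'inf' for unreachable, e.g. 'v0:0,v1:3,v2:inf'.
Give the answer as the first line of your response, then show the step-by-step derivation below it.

v0:0,v1:inf,v2:1,v3:16,v4:19

step 1: dist = v0:0,v1:inf,v2:1,v3:16,v4:19
step 2: dist = v0:0,v1:inf,v2:1,v3:16,v4:19
step 3: dist = v0:0,v1:inf,v2:1,v3:16,v4:19
step 4: dist = v0:0,v1:inf,v2:1,v3:16,v4:19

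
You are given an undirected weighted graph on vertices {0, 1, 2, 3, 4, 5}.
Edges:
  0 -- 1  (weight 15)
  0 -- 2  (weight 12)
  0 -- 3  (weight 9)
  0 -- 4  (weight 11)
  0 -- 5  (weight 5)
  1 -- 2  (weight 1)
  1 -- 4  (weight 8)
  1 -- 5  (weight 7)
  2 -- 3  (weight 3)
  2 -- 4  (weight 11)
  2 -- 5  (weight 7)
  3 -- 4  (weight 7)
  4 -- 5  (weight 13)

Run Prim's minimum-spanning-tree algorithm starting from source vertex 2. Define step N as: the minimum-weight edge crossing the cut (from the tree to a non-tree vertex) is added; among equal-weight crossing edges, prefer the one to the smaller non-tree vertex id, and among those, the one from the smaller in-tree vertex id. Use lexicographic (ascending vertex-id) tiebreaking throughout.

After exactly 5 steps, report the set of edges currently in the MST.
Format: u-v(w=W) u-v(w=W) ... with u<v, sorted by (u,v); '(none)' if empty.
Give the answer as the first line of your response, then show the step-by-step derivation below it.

0-5(w=5) 1-2(w=1) 1-5(w=7) 2-3(w=3) 3-4(w=7)

step 1: add edge 1-2 (w=1); MST = {1-2(w=1)}
step 2: add edge 2-3 (w=3); MST = {1-2(w=1) 2-3(w=3)}
step 3: add edge 3-4 (w=7); MST = {1-2(w=1) 2-3(w=3) 3-4(w=7)}
step 4: add edge 1-5 (w=7); MST = {1-2(w=1) 1-5(w=7) 2-3(w=3) 3-4(w=7)}
step 5: add edge 0-5 (w=5); MST = {0-5(w=5) 1-2(w=1) 1-5(w=7) 2-3(w=3) 3-4(w=7)}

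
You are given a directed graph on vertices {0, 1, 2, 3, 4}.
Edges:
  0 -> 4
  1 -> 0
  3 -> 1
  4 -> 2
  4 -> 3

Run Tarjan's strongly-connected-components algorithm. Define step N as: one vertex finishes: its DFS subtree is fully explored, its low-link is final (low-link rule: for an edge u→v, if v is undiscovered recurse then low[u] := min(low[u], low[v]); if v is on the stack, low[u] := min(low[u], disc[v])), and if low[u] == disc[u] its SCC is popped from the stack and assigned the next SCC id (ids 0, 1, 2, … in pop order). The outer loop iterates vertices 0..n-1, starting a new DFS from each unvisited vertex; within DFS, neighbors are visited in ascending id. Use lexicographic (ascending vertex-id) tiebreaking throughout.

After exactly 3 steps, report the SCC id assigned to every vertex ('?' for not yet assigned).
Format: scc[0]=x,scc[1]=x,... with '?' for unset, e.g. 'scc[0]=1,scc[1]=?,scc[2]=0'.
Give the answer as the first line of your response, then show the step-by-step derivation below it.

scc[0]=?,scc[1]=?,scc[2]=0,scc[3]=?,scc[4]=?

step 1: low=(low[0]=0,low[1]=?,low[2]=2,low[3]=?,low[4]=1); scc=(scc[0]=?,scc[1]=?,scc[2]=0,scc[3]=?,scc[4]=?)
step 2: low=(low[0]=0,low[1]=0,low[2]=2,low[3]=3,low[4]=1); scc=(scc[0]=?,scc[1]=?,scc[2]=0,scc[3]=?,scc[4]=?)
step 3: low=(low[0]=0,low[1]=0,low[2]=2,low[3]=0,low[4]=1); scc=(scc[0]=?,scc[1]=?,scc[2]=0,scc[3]=?,scc[4]=?)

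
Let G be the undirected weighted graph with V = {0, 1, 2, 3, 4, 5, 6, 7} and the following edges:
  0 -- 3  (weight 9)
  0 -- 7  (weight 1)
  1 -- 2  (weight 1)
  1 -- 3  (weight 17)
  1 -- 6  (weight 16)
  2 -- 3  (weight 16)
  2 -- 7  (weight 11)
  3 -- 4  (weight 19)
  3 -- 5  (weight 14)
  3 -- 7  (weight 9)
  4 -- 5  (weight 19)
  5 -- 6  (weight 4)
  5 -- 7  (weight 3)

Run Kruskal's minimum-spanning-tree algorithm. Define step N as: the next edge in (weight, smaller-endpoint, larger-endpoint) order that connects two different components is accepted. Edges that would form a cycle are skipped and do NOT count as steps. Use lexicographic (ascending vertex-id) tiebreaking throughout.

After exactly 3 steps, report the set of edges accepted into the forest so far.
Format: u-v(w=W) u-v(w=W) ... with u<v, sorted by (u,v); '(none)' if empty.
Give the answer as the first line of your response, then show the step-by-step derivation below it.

0-7(w=1) 1-2(w=1) 5-7(w=3)

step 1: add edge 0-7 (w=1); MST = {0-7(w=1)}
step 2: add edge 1-2 (w=1); MST = {0-7(w=1) 1-2(w=1)}
step 3: add edge 5-7 (w=3); MST = {0-7(w=1) 1-2(w=1) 5-7(w=3)}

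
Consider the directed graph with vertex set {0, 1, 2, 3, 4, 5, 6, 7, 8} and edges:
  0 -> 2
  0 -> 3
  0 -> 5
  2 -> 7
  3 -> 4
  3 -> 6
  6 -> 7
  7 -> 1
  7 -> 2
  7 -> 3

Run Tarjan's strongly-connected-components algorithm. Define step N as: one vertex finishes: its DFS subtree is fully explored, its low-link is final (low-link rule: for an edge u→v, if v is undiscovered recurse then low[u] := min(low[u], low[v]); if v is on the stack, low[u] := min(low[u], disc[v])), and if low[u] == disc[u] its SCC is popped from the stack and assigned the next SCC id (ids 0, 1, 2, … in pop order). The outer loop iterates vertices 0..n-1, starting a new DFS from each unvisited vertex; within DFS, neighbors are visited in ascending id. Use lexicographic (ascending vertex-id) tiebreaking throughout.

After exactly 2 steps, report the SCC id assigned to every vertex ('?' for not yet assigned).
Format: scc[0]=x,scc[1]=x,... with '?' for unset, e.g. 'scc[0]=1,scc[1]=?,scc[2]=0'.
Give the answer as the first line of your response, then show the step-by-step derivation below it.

scc[0]=?,scc[1]=0,scc[2]=?,scc[3]=?,scc[4]=1,scc[5]=?,scc[6]=?,scc[7]=?,scc[8]=?

step 1: low=(low[0]=0,low[1]=3,low[2]=1,low[3]=?,low[4]=?,low[5]=?,low[6]=?,low[7]=2,low[8]=?); scc=(scc[0]=?,scc[1]=0,scc[2]=?,scc[3]=?,scc[4]=?,scc[5]=?,scc[6]=?,scc[7]=?,scc[8]=?)
step 2: low=(low[0]=0,low[1]=3,low[2]=1,low[3]=4,low[4]=5,low[5]=?,low[6]=?,low[7]=1,low[8]=?); scc=(scc[0]=?,scc[1]=0,scc[2]=?,scc[3]=?,scc[4]=1,scc[5]=?,scc[6]=?,scc[7]=?,scc[8]=?)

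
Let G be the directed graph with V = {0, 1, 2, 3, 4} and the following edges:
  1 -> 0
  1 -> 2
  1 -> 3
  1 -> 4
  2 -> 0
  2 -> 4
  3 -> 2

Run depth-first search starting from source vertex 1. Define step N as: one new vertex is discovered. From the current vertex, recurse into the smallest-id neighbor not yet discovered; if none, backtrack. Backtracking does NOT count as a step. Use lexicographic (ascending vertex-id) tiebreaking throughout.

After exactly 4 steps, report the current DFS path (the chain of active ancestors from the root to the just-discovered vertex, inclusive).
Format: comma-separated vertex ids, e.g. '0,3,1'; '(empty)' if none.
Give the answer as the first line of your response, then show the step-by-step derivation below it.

1,2,4

step 1: discover 1; path=1; order=1
step 2: discover 0; path=1>0; order=1,0
step 3: discover 2; path=1>2; order=1,0,2
step 4: discover 4; path=1>2>4; order=1,0,2,4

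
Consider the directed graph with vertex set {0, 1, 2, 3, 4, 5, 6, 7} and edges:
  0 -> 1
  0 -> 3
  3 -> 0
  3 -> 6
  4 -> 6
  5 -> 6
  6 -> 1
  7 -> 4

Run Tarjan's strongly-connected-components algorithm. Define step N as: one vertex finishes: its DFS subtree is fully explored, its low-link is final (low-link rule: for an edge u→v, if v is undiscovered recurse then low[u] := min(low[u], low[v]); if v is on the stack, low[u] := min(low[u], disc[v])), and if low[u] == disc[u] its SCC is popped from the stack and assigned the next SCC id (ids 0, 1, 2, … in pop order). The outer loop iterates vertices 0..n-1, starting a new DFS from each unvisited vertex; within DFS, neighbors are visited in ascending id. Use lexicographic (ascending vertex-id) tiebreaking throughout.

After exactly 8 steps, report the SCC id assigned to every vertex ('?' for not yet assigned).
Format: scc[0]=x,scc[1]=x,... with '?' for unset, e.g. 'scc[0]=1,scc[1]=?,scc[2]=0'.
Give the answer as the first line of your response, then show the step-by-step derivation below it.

scc[0]=2,scc[1]=0,scc[2]=3,scc[3]=2,scc[4]=4,scc[5]=5,scc[6]=1,scc[7]=6

step 1: low=(low[0]=0,low[1]=1,low[2]=?,low[3]=?,low[4]=?,low[5]=?,low[6]=?,low[7]=?); scc=(scc[0]=?,scc[1]=0,scc[2]=?,scc[3]=?,scc[4]=?,scc[5]=?,scc[6]=?,scc[7]=?)
step 2: low=(low[0]=0,low[1]=1,low[2]=?,low[3]=0,low[4]=?,low[5]=?,low[6]=3,low[7]=?); scc=(scc[0]=?,scc[1]=0,scc[2]=?,scc[3]=?,scc[4]=?,scc[5]=?,scc[6]=1,scc[7]=?)
step 3: low=(low[0]=0,low[1]=1,low[2]=?,low[3]=0,low[4]=?,low[5]=?,low[6]=3,low[7]=?); scc=(scc[0]=?,scc[1]=0,scc[2]=?,scc[3]=?,scc[4]=?,scc[5]=?,scc[6]=1,scc[7]=?)
step 4: low=(low[0]=0,low[1]=1,low[2]=?,low[3]=0,low[4]=?,low[5]=?,low[6]=3,low[7]=?); scc=(scc[0]=2,scc[1]=0,scc[2]=?,scc[3]=2,scc[4]=?,scc[5]=?,scc[6]=1,scc[7]=?)
step 5: low=(low[0]=0,low[1]=1,low[2]=4,low[3]=0,low[4]=?,low[5]=?,low[6]=3,low[7]=?); scc=(scc[0]=2,scc[1]=0,scc[2]=3,scc[3]=2,scc[4]=?,scc[5]=?,scc[6]=1,scc[7]=?)
step 6: low=(low[0]=0,low[1]=1,low[2]=4,low[3]=0,low[4]=5,low[5]=?,low[6]=3,low[7]=?); scc=(scc[0]=2,scc[1]=0,scc[2]=3,scc[3]=2,scc[4]=4,scc[5]=?,scc[6]=1,scc[7]=?)
step 7: low=(low[0]=0,low[1]=1,low[2]=4,low[3]=0,low[4]=5,low[5]=6,low[6]=3,low[7]=?); scc=(scc[0]=2,scc[1]=0,scc[2]=3,scc[3]=2,scc[4]=4,scc[5]=5,scc[6]=1,scc[7]=?)
step 8: low=(low[0]=0,low[1]=1,low[2]=4,low[3]=0,low[4]=5,low[5]=6,low[6]=3,low[7]=7); scc=(scc[0]=2,scc[1]=0,scc[2]=3,scc[3]=2,scc[4]=4,scc[5]=5,scc[6]=1,scc[7]=6)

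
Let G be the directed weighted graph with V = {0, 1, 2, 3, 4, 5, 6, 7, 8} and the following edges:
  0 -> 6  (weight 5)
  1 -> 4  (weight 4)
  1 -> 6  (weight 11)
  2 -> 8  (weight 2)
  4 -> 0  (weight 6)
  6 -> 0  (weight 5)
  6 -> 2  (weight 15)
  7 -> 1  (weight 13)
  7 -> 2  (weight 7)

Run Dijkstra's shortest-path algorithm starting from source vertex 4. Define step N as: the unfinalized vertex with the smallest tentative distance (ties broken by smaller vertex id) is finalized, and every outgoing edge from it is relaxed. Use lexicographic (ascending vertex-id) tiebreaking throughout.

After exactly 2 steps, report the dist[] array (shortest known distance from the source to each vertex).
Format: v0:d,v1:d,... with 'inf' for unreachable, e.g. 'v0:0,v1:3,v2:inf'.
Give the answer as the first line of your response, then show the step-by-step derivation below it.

v0:6,v1:inf,v2:inf,v3:inf,v4:0,v5:inf,v6:11,v7:inf,v8:inf

step 1: dist = v0:6,v1:inf,v2:inf,v3:inf,v4:0,v5:inf,v6:inf,v7:inf,v8:inf
step 2: dist = v0:6,v1:inf,v2:inf,v3:inf,v4:0,v5:inf,v6:11,v7:inf,v8:inf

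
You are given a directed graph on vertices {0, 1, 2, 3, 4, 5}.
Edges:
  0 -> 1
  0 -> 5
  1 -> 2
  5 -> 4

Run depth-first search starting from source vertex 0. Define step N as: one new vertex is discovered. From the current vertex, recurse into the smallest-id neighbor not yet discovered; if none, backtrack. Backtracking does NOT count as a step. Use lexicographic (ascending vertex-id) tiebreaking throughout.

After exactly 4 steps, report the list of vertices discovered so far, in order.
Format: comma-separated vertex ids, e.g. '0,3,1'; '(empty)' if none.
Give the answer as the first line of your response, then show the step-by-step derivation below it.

0,1,2,5

step 1: discover 0; path=0; order=0
step 2: discover 1; path=0>1; order=0,1
step 3: discover 2; path=0>1>2; order=0,1,2
step 4: discover 5; path=0>5; order=0,1,2,5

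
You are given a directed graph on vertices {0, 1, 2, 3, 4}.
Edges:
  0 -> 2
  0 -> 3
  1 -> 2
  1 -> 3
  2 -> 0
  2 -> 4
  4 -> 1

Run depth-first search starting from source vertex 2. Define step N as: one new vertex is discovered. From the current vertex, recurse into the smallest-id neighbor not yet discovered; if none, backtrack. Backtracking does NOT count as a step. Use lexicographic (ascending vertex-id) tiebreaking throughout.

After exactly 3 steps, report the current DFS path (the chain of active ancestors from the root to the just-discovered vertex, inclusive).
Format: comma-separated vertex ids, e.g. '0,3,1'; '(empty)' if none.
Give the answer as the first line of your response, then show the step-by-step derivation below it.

2,0,3

step 1: discover 2; path=2; order=2
step 2: discover 0; path=2>0; order=2,0
step 3: discover 3; path=2>0>3; order=2,0,3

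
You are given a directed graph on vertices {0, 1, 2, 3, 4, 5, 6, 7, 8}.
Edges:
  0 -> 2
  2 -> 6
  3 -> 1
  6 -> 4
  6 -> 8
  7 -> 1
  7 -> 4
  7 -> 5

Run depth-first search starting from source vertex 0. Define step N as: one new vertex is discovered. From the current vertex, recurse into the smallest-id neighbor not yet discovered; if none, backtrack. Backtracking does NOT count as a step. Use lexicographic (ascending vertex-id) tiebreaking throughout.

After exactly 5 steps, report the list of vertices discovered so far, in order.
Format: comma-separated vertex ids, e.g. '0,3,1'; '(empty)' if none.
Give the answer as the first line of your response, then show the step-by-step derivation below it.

0,2,6,4,8

step 1: discover 0; path=0; order=0
step 2: discover 2; path=0>2; order=0,2
step 3: discover 6; path=0>2>6; order=0,2,6
step 4: discover 4; path=0>2>6>4; order=0,2,6,4
step 5: discover 8; path=0>2>6>8; order=0,2,6,4,8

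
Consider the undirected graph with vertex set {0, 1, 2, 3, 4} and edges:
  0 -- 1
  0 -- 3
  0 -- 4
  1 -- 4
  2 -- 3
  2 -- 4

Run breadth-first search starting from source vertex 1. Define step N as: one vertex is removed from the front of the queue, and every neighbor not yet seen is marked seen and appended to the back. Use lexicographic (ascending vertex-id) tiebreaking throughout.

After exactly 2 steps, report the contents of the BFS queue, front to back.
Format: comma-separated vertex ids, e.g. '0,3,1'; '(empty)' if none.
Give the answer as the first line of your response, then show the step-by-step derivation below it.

4,3

step 1: dequeue 1; queue=[0,4]; order=1
step 2: dequeue 0; queue=[4,3]; order=1,0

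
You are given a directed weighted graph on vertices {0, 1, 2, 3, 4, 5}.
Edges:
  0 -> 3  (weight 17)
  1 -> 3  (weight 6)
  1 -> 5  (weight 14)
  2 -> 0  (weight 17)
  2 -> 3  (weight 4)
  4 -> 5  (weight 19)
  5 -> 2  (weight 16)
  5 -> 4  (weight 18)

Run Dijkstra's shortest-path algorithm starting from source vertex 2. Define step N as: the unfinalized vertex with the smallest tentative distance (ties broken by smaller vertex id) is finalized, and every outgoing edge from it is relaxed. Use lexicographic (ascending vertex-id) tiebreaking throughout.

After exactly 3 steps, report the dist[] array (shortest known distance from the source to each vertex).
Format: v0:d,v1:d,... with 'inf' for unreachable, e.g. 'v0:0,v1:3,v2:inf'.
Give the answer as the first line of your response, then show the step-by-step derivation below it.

v0:17,v1:inf,v2:0,v3:4,v4:inf,v5:inf

step 1: dist = v0:17,v1:inf,v2:0,v3:4,v4:inf,v5:inf
step 2: dist = v0:17,v1:inf,v2:0,v3:4,v4:inf,v5:inf
step 3: dist = v0:17,v1:inf,v2:0,v3:4,v4:inf,v5:inf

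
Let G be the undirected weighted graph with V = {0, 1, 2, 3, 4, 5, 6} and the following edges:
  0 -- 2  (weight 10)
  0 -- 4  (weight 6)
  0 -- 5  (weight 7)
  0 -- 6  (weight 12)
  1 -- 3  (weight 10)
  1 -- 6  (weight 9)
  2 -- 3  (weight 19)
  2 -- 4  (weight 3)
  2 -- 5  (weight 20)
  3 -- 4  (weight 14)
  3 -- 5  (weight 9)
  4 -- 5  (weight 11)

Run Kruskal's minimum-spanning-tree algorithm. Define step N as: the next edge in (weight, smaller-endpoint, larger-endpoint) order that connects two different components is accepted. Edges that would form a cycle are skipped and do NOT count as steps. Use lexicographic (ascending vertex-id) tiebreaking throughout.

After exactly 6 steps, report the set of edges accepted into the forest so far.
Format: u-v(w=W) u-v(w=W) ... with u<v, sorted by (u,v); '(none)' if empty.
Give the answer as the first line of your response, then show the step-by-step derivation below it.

0-4(w=6) 0-5(w=7) 1-3(w=10) 1-6(w=9) 2-4(w=3) 3-5(w=9)

step 1: add edge 2-4 (w=3); MST = {2-4(w=3)}
step 2: add edge 0-4 (w=6); MST = {0-4(w=6) 2-4(w=3)}
step 3: add edge 0-5 (w=7); MST = {0-4(w=6) 0-5(w=7) 2-4(w=3)}
step 4: add edge 1-6 (w=9); MST = {0-4(w=6) 0-5(w=7) 1-6(w=9) 2-4(w=3)}
step 5: add edge 3-5 (w=9); MST = {0-4(w=6) 0-5(w=7) 1-6(w=9) 2-4(w=3) 3-5(w=9)}
step 6: add edge 1-3 (w=10); MST = {0-4(w=6) 0-5(w=7) 1-3(w=10) 1-6(w=9) 2-4(w=3) 3-5(w=9)}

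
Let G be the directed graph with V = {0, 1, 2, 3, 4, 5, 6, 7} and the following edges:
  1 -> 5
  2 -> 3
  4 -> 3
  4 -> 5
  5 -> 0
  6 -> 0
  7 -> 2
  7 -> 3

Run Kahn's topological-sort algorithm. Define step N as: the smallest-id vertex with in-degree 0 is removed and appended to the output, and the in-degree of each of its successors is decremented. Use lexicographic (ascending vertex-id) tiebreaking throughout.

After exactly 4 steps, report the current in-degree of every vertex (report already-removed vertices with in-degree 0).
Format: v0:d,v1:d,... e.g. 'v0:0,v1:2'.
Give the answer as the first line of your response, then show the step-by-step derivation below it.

v0:0,v1:0,v2:1,v3:2,v4:0,v5:0,v6:0,v7:0

step 1: output 1; order=[1]; indeg=(2,0,1,3,0,1,0,0)
step 2: output 4; order=[1,4]; indeg=(2,0,1,2,0,0,0,0)
step 3: output 5; order=[1,4,5]; indeg=(1,0,1,2,0,0,0,0)
step 4: output 6; order=[1,4,5,6]; indeg=(0,0,1,2,0,0,0,0)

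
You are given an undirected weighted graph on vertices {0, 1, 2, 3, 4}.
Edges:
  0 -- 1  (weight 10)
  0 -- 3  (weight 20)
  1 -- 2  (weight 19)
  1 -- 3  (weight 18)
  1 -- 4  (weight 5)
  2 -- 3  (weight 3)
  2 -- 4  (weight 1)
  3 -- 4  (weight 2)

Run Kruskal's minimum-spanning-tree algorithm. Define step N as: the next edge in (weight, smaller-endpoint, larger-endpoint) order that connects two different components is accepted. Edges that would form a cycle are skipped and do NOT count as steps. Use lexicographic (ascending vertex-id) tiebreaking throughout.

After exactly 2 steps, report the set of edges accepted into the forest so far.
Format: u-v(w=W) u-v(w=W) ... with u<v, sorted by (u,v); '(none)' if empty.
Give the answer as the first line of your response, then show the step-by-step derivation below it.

2-4(w=1) 3-4(w=2)

step 1: add edge 2-4 (w=1); MST = {2-4(w=1)}
step 2: add edge 3-4 (w=2); MST = {2-4(w=1) 3-4(w=2)}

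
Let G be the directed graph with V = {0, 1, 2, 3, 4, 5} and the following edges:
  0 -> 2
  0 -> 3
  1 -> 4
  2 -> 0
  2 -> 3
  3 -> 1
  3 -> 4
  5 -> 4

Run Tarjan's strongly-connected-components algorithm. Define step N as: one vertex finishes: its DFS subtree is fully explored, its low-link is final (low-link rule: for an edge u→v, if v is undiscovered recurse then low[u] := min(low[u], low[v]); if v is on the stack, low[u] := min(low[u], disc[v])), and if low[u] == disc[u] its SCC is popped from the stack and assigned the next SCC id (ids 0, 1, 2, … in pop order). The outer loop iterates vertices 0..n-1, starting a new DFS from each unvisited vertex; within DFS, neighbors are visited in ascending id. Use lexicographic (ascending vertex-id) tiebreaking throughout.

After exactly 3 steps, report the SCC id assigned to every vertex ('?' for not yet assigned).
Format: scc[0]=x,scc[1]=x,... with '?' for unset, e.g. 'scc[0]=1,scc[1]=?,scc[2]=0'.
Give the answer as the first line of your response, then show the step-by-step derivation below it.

scc[0]=?,scc[1]=1,scc[2]=?,scc[3]=2,scc[4]=0,scc[5]=?

step 1: low=(low[0]=0,low[1]=3,low[2]=0,low[3]=2,low[4]=4,low[5]=?); scc=(scc[0]=?,scc[1]=?,scc[2]=?,scc[3]=?,scc[4]=0,scc[5]=?)
step 2: low=(low[0]=0,low[1]=3,low[2]=0,low[3]=2,low[4]=4,low[5]=?); scc=(scc[0]=?,scc[1]=1,scc[2]=?,scc[3]=?,scc[4]=0,scc[5]=?)
step 3: low=(low[0]=0,low[1]=3,low[2]=0,low[3]=2,low[4]=4,low[5]=?); scc=(scc[0]=?,scc[1]=1,scc[2]=?,scc[3]=2,scc[4]=0,scc[5]=?)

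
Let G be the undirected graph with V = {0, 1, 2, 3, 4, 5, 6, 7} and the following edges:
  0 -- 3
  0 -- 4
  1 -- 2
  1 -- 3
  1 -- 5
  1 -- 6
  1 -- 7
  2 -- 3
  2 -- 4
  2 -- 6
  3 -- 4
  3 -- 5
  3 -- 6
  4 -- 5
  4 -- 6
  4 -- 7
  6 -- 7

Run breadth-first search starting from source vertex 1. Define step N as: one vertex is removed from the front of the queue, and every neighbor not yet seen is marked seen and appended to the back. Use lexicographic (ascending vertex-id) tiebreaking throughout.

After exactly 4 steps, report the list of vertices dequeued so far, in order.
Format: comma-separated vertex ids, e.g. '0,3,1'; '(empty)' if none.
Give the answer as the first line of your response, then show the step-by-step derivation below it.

1,2,3,5

step 1: dequeue 1; queue=[2,3,5,6,7]; order=1
step 2: dequeue 2; queue=[3,5,6,7,4]; order=1,2
step 3: dequeue 3; queue=[5,6,7,4,0]; order=1,2,3
step 4: dequeue 5; queue=[6,7,4,0]; order=1,2,3,5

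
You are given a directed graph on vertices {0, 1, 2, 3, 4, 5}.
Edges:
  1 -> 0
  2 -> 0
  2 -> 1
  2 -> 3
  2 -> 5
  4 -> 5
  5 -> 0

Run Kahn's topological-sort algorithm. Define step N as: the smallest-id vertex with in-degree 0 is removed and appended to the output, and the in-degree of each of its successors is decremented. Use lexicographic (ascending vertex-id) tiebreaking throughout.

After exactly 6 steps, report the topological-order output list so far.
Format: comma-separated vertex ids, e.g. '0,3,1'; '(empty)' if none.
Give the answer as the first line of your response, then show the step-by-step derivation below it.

2,1,3,4,5,0

step 1: output 2; order=[2]; indeg=(2,0,0,0,0,1)
step 2: output 1; order=[2,1]; indeg=(1,0,0,0,0,1)
step 3: output 3; order=[2,1,3]; indeg=(1,0,0,0,0,1)
step 4: output 4; order=[2,1,3,4]; indeg=(1,0,0,0,0,0)
step 5: output 5; order=[2,1,3,4,5]; indeg=(0,0,0,0,0,0)
step 6: output 0; order=[2,1,3,4,5,0]; indeg=(0,0,0,0,0,0)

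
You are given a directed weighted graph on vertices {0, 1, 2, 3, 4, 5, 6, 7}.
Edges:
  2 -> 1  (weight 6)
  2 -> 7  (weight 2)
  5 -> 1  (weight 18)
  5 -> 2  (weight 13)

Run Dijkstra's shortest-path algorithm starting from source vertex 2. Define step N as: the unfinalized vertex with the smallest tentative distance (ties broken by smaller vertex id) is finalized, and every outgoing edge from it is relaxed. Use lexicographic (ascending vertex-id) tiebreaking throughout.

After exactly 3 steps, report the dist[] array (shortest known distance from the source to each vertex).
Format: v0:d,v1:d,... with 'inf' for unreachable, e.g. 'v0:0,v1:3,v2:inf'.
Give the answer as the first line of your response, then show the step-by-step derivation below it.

v0:inf,v1:6,v2:0,v3:inf,v4:inf,v5:inf,v6:inf,v7:2

step 1: dist = v0:inf,v1:6,v2:0,v3:inf,v4:inf,v5:inf,v6:inf,v7:2
step 2: dist = v0:inf,v1:6,v2:0,v3:inf,v4:inf,v5:inf,v6:inf,v7:2
step 3: dist = v0:inf,v1:6,v2:0,v3:inf,v4:inf,v5:inf,v6:inf,v7:2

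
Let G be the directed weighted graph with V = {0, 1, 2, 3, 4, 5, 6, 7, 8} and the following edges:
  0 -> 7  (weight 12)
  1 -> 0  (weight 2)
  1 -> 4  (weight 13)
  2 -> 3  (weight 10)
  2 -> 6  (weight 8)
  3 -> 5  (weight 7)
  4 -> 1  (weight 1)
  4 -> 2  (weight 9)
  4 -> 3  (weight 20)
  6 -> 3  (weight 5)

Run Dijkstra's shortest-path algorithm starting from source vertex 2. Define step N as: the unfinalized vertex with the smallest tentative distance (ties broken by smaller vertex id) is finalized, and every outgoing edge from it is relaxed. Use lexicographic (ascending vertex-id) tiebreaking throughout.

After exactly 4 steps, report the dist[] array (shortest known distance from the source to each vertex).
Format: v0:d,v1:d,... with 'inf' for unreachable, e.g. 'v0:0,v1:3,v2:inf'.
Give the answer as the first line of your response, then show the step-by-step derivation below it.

v0:inf,v1:inf,v2:0,v3:10,v4:inf,v5:17,v6:8,v7:inf,v8:inf

step 1: dist = v0:inf,v1:inf,v2:0,v3:10,v4:inf,v5:inf,v6:8,v7:inf,v8:inf
step 2: dist = v0:inf,v1:inf,v2:0,v3:10,v4:inf,v5:inf,v6:8,v7:inf,v8:inf
step 3: dist = v0:inf,v1:inf,v2:0,v3:10,v4:inf,v5:17,v6:8,v7:inf,v8:inf
step 4: dist = v0:inf,v1:inf,v2:0,v3:10,v4:inf,v5:17,v6:8,v7:inf,v8:inf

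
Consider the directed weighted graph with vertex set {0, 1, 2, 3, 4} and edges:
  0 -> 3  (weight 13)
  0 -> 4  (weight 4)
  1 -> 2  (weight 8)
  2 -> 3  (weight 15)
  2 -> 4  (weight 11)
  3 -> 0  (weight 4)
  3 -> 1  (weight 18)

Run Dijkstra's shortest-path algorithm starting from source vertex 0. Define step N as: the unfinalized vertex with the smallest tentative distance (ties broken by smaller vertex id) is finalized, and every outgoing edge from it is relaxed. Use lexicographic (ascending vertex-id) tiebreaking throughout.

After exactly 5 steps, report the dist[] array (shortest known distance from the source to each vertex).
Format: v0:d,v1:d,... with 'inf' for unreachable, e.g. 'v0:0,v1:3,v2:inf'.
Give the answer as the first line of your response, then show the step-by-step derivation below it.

v0:0,v1:31,v2:39,v3:13,v4:4

step 1: dist = v0:0,v1:inf,v2:inf,v3:13,v4:4
step 2: dist = v0:0,v1:inf,v2:inf,v3:13,v4:4
step 3: dist = v0:0,v1:31,v2:inf,v3:13,v4:4
step 4: dist = v0:0,v1:31,v2:39,v3:13,v4:4
step 5: dist = v0:0,v1:31,v2:39,v3:13,v4:4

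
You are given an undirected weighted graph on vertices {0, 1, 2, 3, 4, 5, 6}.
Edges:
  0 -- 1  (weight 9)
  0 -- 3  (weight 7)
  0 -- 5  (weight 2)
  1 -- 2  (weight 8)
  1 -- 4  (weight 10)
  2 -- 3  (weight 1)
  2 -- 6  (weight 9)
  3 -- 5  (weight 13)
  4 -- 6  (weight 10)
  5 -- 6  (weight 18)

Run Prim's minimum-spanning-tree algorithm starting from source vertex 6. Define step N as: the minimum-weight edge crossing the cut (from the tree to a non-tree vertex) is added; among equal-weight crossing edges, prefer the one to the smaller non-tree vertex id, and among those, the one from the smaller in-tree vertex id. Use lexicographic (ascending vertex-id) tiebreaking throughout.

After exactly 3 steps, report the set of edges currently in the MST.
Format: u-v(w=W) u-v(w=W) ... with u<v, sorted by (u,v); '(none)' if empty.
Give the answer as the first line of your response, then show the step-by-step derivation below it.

0-3(w=7) 2-3(w=1) 2-6(w=9)

step 1: add edge 2-6 (w=9); MST = {2-6(w=9)}
step 2: add edge 2-3 (w=1); MST = {2-3(w=1) 2-6(w=9)}
step 3: add edge 0-3 (w=7); MST = {0-3(w=7) 2-3(w=1) 2-6(w=9)}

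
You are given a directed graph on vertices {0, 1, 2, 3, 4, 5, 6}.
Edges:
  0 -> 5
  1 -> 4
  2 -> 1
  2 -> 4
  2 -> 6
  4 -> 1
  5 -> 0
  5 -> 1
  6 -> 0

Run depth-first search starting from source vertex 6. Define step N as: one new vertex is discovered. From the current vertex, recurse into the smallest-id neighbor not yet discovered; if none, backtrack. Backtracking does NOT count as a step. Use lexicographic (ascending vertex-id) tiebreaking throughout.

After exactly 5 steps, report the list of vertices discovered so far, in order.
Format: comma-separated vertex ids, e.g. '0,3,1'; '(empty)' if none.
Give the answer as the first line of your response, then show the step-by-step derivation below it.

6,0,5,1,4

step 1: discover 6; path=6; order=6
step 2: discover 0; path=6>0; order=6,0
step 3: discover 5; path=6>0>5; order=6,0,5
step 4: discover 1; path=6>0>5>1; order=6,0,5,1
step 5: discover 4; path=6>0>5>1>4; order=6,0,5,1,4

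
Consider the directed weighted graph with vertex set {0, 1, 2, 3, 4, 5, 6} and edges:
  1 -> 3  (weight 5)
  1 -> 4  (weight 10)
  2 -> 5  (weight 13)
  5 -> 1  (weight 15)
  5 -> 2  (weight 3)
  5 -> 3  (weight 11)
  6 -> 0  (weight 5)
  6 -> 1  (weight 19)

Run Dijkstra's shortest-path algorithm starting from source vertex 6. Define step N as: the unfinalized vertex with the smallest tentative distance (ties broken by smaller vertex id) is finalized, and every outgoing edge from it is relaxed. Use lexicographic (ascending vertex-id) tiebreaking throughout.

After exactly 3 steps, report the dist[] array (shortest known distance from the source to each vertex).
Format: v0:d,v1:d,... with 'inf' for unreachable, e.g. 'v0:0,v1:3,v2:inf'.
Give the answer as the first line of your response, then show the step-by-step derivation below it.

v0:5,v1:19,v2:inf,v3:24,v4:29,v5:inf,v6:0

step 1: dist = v0:5,v1:19,v2:inf,v3:inf,v4:inf,v5:inf,v6:0
step 2: dist = v0:5,v1:19,v2:inf,v3:inf,v4:inf,v5:inf,v6:0
step 3: dist = v0:5,v1:19,v2:inf,v3:24,v4:29,v5:inf,v6:0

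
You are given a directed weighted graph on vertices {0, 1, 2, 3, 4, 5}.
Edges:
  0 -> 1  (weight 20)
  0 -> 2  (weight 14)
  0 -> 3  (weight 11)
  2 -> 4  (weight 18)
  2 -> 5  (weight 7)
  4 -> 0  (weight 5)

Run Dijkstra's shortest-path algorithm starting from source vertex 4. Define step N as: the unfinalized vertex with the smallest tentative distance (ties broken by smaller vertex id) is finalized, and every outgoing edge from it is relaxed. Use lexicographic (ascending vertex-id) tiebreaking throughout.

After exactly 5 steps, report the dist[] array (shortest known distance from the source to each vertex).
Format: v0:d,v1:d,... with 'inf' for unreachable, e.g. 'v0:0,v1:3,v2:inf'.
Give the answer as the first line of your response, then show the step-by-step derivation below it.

v0:5,v1:25,v2:19,v3:16,v4:0,v5:26

step 1: dist = v0:5,v1:inf,v2:inf,v3:inf,v4:0,v5:inf
step 2: dist = v0:5,v1:25,v2:19,v3:16,v4:0,v5:inf
step 3: dist = v0:5,v1:25,v2:19,v3:16,v4:0,v5:inf
step 4: dist = v0:5,v1:25,v2:19,v3:16,v4:0,v5:26
step 5: dist = v0:5,v1:25,v2:19,v3:16,v4:0,v5:26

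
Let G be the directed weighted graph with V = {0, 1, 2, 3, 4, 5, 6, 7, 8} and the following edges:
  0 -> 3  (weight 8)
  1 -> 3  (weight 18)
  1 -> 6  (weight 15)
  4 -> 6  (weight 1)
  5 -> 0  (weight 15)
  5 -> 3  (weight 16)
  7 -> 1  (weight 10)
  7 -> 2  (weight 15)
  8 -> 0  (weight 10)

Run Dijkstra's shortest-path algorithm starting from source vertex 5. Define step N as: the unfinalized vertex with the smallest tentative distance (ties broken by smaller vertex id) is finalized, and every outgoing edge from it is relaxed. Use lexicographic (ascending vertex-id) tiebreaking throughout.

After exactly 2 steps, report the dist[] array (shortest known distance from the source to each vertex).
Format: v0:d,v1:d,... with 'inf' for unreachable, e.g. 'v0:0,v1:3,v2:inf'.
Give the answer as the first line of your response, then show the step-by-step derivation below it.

v0:15,v1:inf,v2:inf,v3:16,v4:inf,v5:0,v6:inf,v7:inf,v8:inf

step 1: dist = v0:15,v1:inf,v2:inf,v3:16,v4:inf,v5:0,v6:inf,v7:inf,v8:inf
step 2: dist = v0:15,v1:inf,v2:inf,v3:16,v4:inf,v5:0,v6:inf,v7:inf,v8:inf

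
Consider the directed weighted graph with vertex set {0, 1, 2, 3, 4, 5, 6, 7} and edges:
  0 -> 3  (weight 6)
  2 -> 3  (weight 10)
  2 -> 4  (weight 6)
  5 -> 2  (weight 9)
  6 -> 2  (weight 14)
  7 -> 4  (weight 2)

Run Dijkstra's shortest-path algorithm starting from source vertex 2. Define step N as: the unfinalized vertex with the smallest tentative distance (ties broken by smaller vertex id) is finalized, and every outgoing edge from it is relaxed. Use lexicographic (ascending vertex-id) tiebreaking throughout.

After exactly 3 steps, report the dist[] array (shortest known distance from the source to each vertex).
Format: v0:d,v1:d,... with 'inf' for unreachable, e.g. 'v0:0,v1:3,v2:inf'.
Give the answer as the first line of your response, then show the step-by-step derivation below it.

v0:inf,v1:inf,v2:0,v3:10,v4:6,v5:inf,v6:inf,v7:inf

step 1: dist = v0:inf,v1:inf,v2:0,v3:10,v4:6,v5:inf,v6:inf,v7:inf
step 2: dist = v0:inf,v1:inf,v2:0,v3:10,v4:6,v5:inf,v6:inf,v7:inf
step 3: dist = v0:inf,v1:inf,v2:0,v3:10,v4:6,v5:inf,v6:inf,v7:inf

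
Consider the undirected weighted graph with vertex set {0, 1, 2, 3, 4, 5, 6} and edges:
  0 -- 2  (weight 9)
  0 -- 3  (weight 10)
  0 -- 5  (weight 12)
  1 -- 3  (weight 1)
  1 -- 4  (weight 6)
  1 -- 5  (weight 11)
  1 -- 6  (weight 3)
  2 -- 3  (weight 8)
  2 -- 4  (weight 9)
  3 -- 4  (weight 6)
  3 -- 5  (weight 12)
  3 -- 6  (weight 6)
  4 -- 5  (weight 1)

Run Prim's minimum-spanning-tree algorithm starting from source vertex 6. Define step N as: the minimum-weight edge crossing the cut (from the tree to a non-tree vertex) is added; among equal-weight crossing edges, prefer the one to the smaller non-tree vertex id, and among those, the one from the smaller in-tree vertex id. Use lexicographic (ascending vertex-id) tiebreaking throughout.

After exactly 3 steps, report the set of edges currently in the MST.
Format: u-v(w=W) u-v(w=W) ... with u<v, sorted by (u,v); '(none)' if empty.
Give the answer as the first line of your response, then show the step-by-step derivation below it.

1-3(w=1) 1-4(w=6) 1-6(w=3)

step 1: add edge 1-6 (w=3); MST = {1-6(w=3)}
step 2: add edge 1-3 (w=1); MST = {1-3(w=1) 1-6(w=3)}
step 3: add edge 1-4 (w=6); MST = {1-3(w=1) 1-4(w=6) 1-6(w=3)}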